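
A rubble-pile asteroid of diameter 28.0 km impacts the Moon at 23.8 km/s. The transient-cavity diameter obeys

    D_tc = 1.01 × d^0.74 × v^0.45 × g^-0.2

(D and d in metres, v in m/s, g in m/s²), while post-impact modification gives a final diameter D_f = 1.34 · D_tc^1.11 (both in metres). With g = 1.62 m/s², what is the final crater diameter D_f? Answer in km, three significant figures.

In SI: d = 28000 m, v = 23800 m/s.
d^0.74 = 28000^0.74 = 1954
v^0.45 = 23800^0.45 = 93.21
g^-0.2 = 1.62^-0.2 = 0.9080
D_tc = 1.01 × 1954 × 93.21 × 0.9080 = 1.670 × 10^5 m
D_f = 1.34 × (1.670 × 10^5)^1.11 = 8.401 × 10^5 m
     = 840.1 km

D_f ≈ 840 km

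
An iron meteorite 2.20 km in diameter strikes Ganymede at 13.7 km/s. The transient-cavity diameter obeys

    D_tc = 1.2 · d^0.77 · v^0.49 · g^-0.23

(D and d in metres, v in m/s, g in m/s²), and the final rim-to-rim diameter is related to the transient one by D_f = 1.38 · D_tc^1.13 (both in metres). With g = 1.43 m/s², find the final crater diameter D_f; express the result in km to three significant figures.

D_f ≈ 244 km

In SI: d = 2200 m, v = 13700 m/s.
d^0.77 = 2200^0.77 = 374.7
v^0.49 = 13700^0.49 = 106.4
g^-0.23 = 1.43^-0.23 = 0.9210
D_tc = 1.2 × 374.7 × 106.4 × 0.9210 = 44060 m
D_f = 1.38 × (44060)^1.13 = 2.441 × 10^5 m
     = 244.1 km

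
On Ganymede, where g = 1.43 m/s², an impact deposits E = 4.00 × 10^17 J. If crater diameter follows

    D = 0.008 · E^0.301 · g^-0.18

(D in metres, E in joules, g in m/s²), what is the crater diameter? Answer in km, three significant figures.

D ≈ 1.49 km

E^0.301 = (4.00 × 10^17)^0.301 = 1.987 × 10^5
g^-0.18 = 1.43^-0.18 = 0.9376
D = 0.008 × 1.987 × 10^5 × 0.9376 = 1490 m
   = 1.490 km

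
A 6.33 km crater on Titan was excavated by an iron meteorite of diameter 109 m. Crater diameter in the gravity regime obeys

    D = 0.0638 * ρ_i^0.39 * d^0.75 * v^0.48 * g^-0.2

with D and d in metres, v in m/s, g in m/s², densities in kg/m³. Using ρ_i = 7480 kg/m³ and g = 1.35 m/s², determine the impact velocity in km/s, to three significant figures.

Rearranging for v: v = [D / (0.0638 · 7480^0.39 · 109^0.75 · 1.35^-0.2)]^(1/0.48).
D = 6330 m.
7480^0.39 = 32.42
109^0.75 = 33.73
1.35^-0.2 = 0.9417
Denominator = 0.0638 × 32.42 × 33.73 × 0.9417 = 65.70
D / 65.70 = 6330 / 65.70 = 96.35
v = 96.35^(1/0.48) = 96.35^2.0833 = 13582 m/s

v ≈ 13.6 km/s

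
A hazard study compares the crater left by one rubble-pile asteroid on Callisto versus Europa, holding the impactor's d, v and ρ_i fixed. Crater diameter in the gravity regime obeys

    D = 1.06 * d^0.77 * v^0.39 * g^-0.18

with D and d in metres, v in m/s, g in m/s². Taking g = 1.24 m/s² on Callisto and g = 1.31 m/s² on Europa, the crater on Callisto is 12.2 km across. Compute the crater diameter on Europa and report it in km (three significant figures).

All impactor-dependent factors cancel in the ratio, leaving D_Europa/D_Callisto = (g_Europa/g_Callisto)^-0.18.
(1.31/1.24)^-0.18 = 1.056^-0.18 = 0.9902
D_Europa = 0.9902 × 12.2 km = 12.1 km

D ≈ 12.1 km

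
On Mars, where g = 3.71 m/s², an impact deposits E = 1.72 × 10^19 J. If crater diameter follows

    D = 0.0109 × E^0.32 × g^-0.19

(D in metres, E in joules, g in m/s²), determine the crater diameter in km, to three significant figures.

E^0.32 = (1.72 × 10^19)^0.32 = 1.430 × 10^6
g^-0.19 = 3.71^-0.19 = 0.7795
D = 0.0109 × 1.430 × 10^6 × 0.7795 = 12150 m
   = 12.15 km

D ≈ 12.2 km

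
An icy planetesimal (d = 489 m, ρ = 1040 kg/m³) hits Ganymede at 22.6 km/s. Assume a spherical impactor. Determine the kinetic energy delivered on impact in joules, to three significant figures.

E ≈ 1.63 × 10^19 J

v = 22600 m/s.
Mass m = (π/6) ρ d³ = (π/6) × 1040 × (489)³ = 6.367 × 10^10 kg
E = ½ m v² = 0.5 × 6.367 × 10^10 × (22600)² = 1.626 × 10^19 J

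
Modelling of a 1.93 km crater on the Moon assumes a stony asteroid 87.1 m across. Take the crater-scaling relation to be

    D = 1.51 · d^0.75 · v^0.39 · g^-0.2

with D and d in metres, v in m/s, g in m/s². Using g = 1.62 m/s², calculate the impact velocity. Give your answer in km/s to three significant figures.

v ≈ 22.0 km/s

Rearranging for v: v = [D / (1.51 · 87.1^0.75 · 1.62^-0.2)]^(1/0.39).
D = 1930 m.
87.1^0.75 = 28.51
1.62^-0.2 = 0.9080
Denominator = 1.51 × 28.51 × 0.9080 = 39.09
D / 39.09 = 1930 / 39.09 = 49.37
v = 49.37^(1/0.39) = 49.37^2.5641 = 21989 m/s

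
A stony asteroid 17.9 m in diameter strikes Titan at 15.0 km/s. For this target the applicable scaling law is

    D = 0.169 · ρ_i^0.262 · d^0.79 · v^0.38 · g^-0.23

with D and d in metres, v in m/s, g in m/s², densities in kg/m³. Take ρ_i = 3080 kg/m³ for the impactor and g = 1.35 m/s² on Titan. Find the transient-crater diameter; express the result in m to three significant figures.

In SI units: v = 15000 m/s.
ρ_i^0.262 = 3080^0.262 = 8.204
d^0.79 = 17.9^0.79 = 9.767
v^0.38 = 15000^0.38 = 38.63
g^-0.23 = 1.35^-0.23 = 0.9333
D = 0.169 × 8.204 × 9.767 × 38.63 × 0.9333 = 488.2 m

D ≈ 488 m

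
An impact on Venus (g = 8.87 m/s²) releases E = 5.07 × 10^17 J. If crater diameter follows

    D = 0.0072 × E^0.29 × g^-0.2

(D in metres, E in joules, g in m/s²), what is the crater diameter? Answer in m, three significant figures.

D ≈ 634 m

E^0.29 = (5.07 × 10^17)^0.29 = 1.363 × 10^5
g^-0.2 = 8.87^-0.2 = 0.6463
D = 0.0072 × 1.363 × 10^5 × 0.6463 = 634.3 m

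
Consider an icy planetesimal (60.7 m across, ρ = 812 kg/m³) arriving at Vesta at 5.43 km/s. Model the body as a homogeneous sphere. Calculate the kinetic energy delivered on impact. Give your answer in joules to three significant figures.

E ≈ 1.40 × 10^15 J

v = 5430 m/s.
Mass m = (π/6) ρ d³ = (π/6) × 812 × (60.7)³ = 9.509 × 10^7 kg
E = ½ m v² = 0.5 × 9.509 × 10^7 × (5430)² = 1.402 × 10^15 J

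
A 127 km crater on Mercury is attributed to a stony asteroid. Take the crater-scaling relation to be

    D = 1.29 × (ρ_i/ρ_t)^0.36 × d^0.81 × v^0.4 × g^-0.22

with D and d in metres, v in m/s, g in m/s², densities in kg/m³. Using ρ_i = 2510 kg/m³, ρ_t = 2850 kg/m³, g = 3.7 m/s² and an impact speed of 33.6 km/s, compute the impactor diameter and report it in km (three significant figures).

d ≈ 12.8 km

Rearranging for d: d = [D / (1.29 · (2510/2850)^0.36 · 33600^0.4 · 3.7^-0.22)]^(1/0.81).
D = 127000 m.
(2510/2850)^0.36 = 0.9553
33600^0.4 = 64.65
3.7^-0.22 = 0.7499
Denominator = 1.29 × 0.9553 × 64.65 × 0.7499 = 59.74
D / 59.74 = 127000 / 59.74 = 2126
d = 2126^(1/0.81) = 2126^1.2346 = 12829 m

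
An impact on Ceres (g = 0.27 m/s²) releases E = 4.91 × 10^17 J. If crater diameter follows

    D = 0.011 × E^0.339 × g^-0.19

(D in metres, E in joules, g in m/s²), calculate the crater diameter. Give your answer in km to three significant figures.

E^0.339 = (4.91 × 10^17)^0.339 = 9.937 × 10^5
g^-0.19 = 0.27^-0.19 = 1.282
D = 0.011 × 9.937 × 10^5 × 1.282 = 14013 m
   = 14.01 km

D ≈ 14.0 km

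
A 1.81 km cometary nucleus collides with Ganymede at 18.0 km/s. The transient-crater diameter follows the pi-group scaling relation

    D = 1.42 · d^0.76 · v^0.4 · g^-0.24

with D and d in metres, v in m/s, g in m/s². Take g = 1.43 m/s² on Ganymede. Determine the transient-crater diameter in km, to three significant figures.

In SI units: d = 1810 m, v = 18000 m/s.
d^0.76 = 1810^0.76 = 299.1
v^0.4 = 18000^0.4 = 50.36
g^-0.24 = 1.43^-0.24 = 0.9177
D = 1.42 × 299.1 × 50.36 × 0.9177 = 19629 m
   = 19.63 km

D ≈ 19.6 km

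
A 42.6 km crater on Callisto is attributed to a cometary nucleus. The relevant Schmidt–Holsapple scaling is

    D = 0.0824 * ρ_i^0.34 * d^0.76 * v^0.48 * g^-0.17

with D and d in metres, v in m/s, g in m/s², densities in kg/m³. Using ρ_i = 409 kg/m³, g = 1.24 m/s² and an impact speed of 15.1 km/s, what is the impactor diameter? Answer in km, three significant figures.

Rearranging for d: d = [D / (0.0824 · 409^0.34 · 15100^0.48 · 1.24^-0.17)]^(1/0.76).
D = 42600 m.
409^0.34 = 7.727
15100^0.48 = 101.4
1.24^-0.17 = 0.9641
Denominator = 0.0824 × 7.727 × 101.4 × 0.9641 = 62.24
D / 62.24 = 42600 / 62.24 = 684.4
d = 684.4^(1/0.76) = 684.4^1.3158 = 5379 m

d ≈ 5.38 km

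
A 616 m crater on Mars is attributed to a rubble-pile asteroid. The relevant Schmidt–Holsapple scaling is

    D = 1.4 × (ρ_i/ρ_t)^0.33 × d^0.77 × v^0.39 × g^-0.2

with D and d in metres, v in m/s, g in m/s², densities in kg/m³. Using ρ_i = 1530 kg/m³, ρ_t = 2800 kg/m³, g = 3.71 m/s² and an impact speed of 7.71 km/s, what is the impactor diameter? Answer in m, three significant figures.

Rearranging for d: d = [D / (1.4 · (1530/2800)^0.33 · 7710^0.39 · 3.71^-0.2)]^(1/0.77).
(1530/2800)^0.33 = 0.8192
7710^0.39 = 32.81
3.71^-0.2 = 0.7694
Denominator = 1.4 × 0.8192 × 32.81 × 0.7694 = 28.95
D / 28.95 = 616 / 28.95 = 21.28
d = 21.28^(1/0.77) = 21.28^1.2987 = 53.04 m

d ≈ 53.0 m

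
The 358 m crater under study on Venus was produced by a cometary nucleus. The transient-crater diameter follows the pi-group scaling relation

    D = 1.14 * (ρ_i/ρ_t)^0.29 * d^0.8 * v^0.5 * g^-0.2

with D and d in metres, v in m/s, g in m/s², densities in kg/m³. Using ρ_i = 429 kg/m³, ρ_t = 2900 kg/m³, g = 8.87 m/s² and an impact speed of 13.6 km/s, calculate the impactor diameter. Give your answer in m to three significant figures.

Rearranging for d: d = [D / (1.14 · (429/2900)^0.29 · 13600^0.5 · 8.87^-0.2)]^(1/0.8).
(429/2900)^0.29 = 0.5745
13600^0.5 = 116.6
8.87^-0.2 = 0.6463
Denominator = 1.14 × 0.5745 × 116.6 × 0.6463 = 49.35
D / 49.35 = 358 / 49.35 = 7.254
d = 7.254^(1/0.8) = 7.254^1.25 = 11.90 m

d ≈ 11.9 m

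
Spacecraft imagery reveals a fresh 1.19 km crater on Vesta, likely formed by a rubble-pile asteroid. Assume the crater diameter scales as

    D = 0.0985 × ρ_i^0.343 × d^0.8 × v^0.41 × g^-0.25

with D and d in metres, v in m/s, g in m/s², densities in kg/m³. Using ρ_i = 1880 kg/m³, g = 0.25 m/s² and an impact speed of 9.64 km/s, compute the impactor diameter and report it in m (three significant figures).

d ≈ 29.4 m

Rearranging for d: d = [D / (0.0985 · 1880^0.343 · 9640^0.41 · 0.25^-0.25)]^(1/0.8).
D = 1190 m.
1880^0.343 = 13.28
9640^0.41 = 43.00
0.25^-0.25 = 1.414
Denominator = 0.0985 × 13.28 × 43.00 × 1.414 = 79.53
D / 79.53 = 1190 / 79.53 = 14.96
d = 14.96^(1/0.8) = 14.96^1.25 = 29.42 m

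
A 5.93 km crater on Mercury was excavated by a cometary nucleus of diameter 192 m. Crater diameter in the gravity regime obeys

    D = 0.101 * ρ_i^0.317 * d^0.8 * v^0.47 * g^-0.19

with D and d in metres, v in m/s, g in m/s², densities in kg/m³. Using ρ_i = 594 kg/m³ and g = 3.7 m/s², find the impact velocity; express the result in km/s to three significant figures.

Rearranging for v: v = [D / (0.101 · 594^0.317 · 192^0.8 · 3.7^-0.19)]^(1/0.47).
D = 5930 m.
594^0.317 = 7.573
192^0.8 = 67.09
3.7^-0.19 = 0.7799
Denominator = 0.101 × 7.573 × 67.09 × 0.7799 = 40.02
D / 40.02 = 5930 / 40.02 = 148.2
v = 148.2^(1/0.47) = 148.2^2.1277 = 41583 m/s

v ≈ 41.6 km/s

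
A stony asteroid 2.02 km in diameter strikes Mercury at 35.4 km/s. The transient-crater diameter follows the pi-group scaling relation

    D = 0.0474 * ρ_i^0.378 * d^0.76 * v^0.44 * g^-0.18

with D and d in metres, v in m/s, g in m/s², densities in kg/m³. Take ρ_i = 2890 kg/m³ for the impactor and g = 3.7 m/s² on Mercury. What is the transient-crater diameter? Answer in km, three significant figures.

D ≈ 24.9 km

In SI units: d = 2020 m, v = 35400 m/s.
ρ_i^0.378 = 2890^0.378 = 20.33
d^0.76 = 2020^0.76 = 325.1
v^0.44 = 35400^0.44 = 100.4
g^-0.18 = 3.7^-0.18 = 0.7902
D = 0.0474 × 20.33 × 325.1 × 100.4 × 0.7902 = 24854 m
   = 24.85 km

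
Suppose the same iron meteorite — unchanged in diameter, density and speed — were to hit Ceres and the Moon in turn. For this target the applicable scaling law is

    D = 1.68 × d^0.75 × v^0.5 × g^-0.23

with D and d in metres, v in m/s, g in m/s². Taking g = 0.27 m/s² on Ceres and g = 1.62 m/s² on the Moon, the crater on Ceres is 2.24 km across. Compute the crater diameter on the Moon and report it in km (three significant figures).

All impactor-dependent factors cancel in the ratio, leaving D_Moon/D_Ceres = (g_Moon/g_Ceres)^-0.23.
(1.62/0.27)^-0.23 = 6.000^-0.23 = 0.6623
D_Moon = 0.6623 × 2.24 km = 1.48 km

D ≈ 1.48 km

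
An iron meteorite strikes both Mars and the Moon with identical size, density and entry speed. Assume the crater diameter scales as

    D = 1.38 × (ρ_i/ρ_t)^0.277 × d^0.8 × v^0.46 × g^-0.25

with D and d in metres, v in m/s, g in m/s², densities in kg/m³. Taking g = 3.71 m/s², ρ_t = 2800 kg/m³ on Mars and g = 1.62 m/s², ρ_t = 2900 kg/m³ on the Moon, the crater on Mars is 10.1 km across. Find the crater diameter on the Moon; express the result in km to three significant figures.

D ≈ 12.3 km

The impactor-only factors (d, v, ρ_i) cancel in the ratio, leaving D_Moon/D_Mars = (g_Moon/g_Mars)^-0.25 · (ρ_t,Mars/ρ_t,Moon)^0.277.
(1.62/3.71)^-0.25 = 0.4367^-0.25 = 1.230
(2800/2900)^0.277 = 0.9655^0.277 = 0.9903
Ratio = 1.230 × 0.9903 = 1.218
D_Moon = 1.218 × 10.1 km = 12.3 km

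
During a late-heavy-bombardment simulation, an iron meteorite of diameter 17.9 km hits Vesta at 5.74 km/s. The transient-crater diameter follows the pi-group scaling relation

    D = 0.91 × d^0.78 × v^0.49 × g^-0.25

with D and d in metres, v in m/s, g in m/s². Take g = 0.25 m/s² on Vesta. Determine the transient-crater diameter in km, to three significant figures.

In SI units: d = 17900 m, v = 5740 m/s.
d^0.78 = 17900^0.78 = 2076
v^0.49 = 5740^0.49 = 69.48
g^-0.25 = 0.25^-0.25 = 1.414
D = 0.91 × 2076 × 69.48 × 1.414 = 1.856 × 10^5 m
   = 185.6 km

D ≈ 186 km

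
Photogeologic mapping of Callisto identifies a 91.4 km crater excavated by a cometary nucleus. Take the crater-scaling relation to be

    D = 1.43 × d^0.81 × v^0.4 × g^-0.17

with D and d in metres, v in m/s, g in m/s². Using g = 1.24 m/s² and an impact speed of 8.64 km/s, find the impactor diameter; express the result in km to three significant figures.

Rearranging for d: d = [D / (1.43 · 8640^0.4 · 1.24^-0.17)]^(1/0.81).
D = 91400 m.
8640^0.4 = 37.55
1.24^-0.17 = 0.9641
Denominator = 1.43 × 37.55 × 0.9641 = 51.77
D / 51.77 = 91400 / 51.77 = 1766
d = 1766^(1/0.81) = 1766^1.2346 = 10203 m

d ≈ 10.2 km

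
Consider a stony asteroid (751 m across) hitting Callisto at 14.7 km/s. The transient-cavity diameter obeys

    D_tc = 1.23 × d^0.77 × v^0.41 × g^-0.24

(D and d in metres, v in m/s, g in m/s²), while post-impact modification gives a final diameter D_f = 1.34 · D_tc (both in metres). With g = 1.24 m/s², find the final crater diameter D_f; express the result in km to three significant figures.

v = 14700 m/s.
d^0.77 = 751^0.77 = 163.8
v^0.41 = 14700^0.41 = 51.12
g^-0.24 = 1.24^-0.24 = 0.9497
D_tc = 1.23 × 163.8 × 51.12 × 0.9497 = 9781 m
D_f = 1.34 × 9781 = 13107 m
     = 13.11 km

D_f ≈ 13.1 km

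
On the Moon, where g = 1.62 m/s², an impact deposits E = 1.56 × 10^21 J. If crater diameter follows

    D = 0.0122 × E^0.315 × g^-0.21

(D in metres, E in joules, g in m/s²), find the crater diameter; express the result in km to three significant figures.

E^0.315 = (1.56 × 10^21)^0.315 = 4.741 × 10^6
g^-0.21 = 1.62^-0.21 = 0.9037
D = 0.0122 × 4.741 × 10^6 × 0.9037 = 52270 m
   = 52.27 km

D ≈ 52.3 km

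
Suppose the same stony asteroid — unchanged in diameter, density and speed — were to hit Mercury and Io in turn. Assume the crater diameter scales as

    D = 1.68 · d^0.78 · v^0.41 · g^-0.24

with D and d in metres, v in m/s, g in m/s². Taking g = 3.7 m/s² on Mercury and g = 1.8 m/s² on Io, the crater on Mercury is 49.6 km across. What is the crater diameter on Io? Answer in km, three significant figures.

D ≈ 59.0 km

All impactor-dependent factors cancel in the ratio, leaving D_Io/D_Mercury = (g_Io/g_Mercury)^-0.24.
(1.8/3.7)^-0.24 = 0.4865^-0.24 = 1.189
D_Io = 1.189 × 49.6 km = 59.0 km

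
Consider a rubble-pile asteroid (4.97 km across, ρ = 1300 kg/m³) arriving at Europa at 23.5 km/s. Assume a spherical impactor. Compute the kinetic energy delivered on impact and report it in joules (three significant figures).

d = 4970 m; v = 23500 m/s.
Mass m = (π/6) ρ d³ = (π/6) × 1300 × (4970)³ = 8.356 × 10^13 kg
E = ½ m v² = 0.5 × 8.356 × 10^13 × (23500)² = 2.307 × 10^22 J

E ≈ 2.31 × 10^22 J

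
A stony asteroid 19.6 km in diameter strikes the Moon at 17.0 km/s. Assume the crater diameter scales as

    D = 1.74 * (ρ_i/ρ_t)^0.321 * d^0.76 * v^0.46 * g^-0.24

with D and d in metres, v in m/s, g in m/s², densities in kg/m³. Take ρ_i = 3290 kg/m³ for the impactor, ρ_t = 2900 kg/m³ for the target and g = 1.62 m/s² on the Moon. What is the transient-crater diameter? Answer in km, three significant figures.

D ≈ 261 km

In SI units: d = 19600 m, v = 17000 m/s.
(ρ_i/ρ_t)^0.321 = (3290/2900)^0.321 = 1.041
d^0.76 = 19600^0.76 = 1829
v^0.46 = 17000^0.46 = 88.31
g^-0.24 = 1.62^-0.24 = 0.8907
D = 1.74 × 1.041 × 1829 × 88.31 × 0.8907 = 2.606 × 10^5 m
   = 260.6 km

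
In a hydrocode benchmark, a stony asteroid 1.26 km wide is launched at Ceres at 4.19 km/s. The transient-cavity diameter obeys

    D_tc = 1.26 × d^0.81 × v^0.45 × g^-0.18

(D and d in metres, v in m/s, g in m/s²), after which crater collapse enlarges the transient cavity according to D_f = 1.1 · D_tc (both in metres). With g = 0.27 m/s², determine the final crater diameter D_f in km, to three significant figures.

D_f ≈ 24.3 km

In SI: d = 1260 m, v = 4190 m/s.
d^0.81 = 1260^0.81 = 324.6
v^0.45 = 4190^0.45 = 42.66
g^-0.18 = 0.27^-0.18 = 1.266
D_tc = 1.26 × 324.6 × 42.66 × 1.266 = 22090 m
D_f = 1.1 × 22090 = 24299 m
     = 24.30 km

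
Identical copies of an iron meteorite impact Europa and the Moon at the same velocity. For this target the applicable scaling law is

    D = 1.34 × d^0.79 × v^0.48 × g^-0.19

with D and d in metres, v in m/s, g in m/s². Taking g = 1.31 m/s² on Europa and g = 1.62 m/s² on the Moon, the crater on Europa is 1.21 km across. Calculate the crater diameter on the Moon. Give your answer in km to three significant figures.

D ≈ 1.16 km

All impactor-dependent factors cancel in the ratio, leaving D_Moon/D_Europa = (g_Moon/g_Europa)^-0.19.
(1.62/1.31)^-0.19 = 1.237^-0.19 = 0.9604
D_Moon = 0.9604 × 1.21 km = 1.16 km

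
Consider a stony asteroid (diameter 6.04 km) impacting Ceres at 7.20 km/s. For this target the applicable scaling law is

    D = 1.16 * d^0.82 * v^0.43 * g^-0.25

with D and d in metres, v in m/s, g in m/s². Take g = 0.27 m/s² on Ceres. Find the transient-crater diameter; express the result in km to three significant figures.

In SI units: d = 6040 m, v = 7200 m/s.
d^0.82 = 6040^0.82 = 1260
v^0.43 = 7200^0.43 = 45.57
g^-0.25 = 0.27^-0.25 = 1.387
D = 1.16 × 1260 × 45.57 × 1.387 = 92381 m
   = 92.38 km

D ≈ 92.4 km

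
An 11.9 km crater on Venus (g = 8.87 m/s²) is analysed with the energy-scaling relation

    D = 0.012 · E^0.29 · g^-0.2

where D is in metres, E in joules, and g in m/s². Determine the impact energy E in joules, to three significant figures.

E ≈ 2.14 × 10^21 J

Rearranging: E = [D / (0.012 · g^-0.2)]^(1/0.29).
D = 11900 m.
g^-0.2 = 8.87^-0.2 = 0.6463
D / (0.012 × 0.6463) = 11900 / (7.756 × 10^-3) = 1.534 × 10^6
E = (1.534 × 10^6)^3.4483 = 2.141 × 10^21 J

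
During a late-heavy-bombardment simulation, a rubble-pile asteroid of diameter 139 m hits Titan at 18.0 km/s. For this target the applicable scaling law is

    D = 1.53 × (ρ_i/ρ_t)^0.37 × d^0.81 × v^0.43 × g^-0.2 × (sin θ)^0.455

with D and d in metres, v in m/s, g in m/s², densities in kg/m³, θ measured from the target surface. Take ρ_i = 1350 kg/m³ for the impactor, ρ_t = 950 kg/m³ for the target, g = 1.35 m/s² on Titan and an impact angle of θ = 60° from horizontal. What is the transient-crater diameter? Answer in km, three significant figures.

In SI units: v = 18000 m/s.
(ρ_i/ρ_t)^0.37 = (1350/950)^0.37 = 1.139
d^0.81 = 139^0.81 = 54.43
v^0.43 = 18000^0.43 = 67.57
g^-0.2 = 1.35^-0.2 = 0.9417
(sin 60°)^0.455 = 0.8660^0.455 = 0.9366
D = 1.53 × 1.139 × 54.43 × 67.57 × 0.9417 × 0.9366 = 5653 m
   = 5.653 km

D ≈ 5.65 km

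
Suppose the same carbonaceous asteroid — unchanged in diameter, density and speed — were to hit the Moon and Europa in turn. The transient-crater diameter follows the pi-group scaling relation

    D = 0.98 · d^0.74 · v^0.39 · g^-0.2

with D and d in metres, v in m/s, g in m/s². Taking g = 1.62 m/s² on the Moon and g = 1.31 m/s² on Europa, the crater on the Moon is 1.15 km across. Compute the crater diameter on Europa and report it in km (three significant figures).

All impactor-dependent factors cancel in the ratio, leaving D_Europa/D_Moon = (g_Europa/g_Moon)^-0.2.
(1.31/1.62)^-0.2 = 0.8086^-0.2 = 1.043
D_Europa = 1.043 × 1.15 km = 1.20 km

D ≈ 1.20 km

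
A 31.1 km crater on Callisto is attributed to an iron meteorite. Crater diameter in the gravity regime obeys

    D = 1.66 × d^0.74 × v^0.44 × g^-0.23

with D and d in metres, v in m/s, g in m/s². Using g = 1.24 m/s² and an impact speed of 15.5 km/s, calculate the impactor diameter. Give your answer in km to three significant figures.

d ≈ 2.05 km

Rearranging for d: d = [D / (1.66 · 15500^0.44 · 1.24^-0.23)]^(1/0.74).
D = 31100 m.
15500^0.44 = 69.78
1.24^-0.23 = 0.9517
Denominator = 1.66 × 69.78 × 0.9517 = 110.2
D / 110.2 = 31100 / 110.2 = 282.2
d = 282.2^(1/0.74) = 282.2^1.3514 = 2050 m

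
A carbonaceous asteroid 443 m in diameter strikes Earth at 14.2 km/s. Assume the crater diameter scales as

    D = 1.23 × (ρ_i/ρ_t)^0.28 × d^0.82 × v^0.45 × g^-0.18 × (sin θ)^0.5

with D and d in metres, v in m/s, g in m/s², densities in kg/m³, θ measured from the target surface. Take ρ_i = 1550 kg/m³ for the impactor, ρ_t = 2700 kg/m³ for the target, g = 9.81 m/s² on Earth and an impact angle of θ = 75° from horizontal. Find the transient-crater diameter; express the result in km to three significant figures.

D ≈ 7.50 km

In SI units: v = 14200 m/s.
(ρ_i/ρ_t)^0.28 = (1550/2700)^0.28 = 0.8561
d^0.82 = 443^0.82 = 147.9
v^0.45 = 14200^0.45 = 73.88
g^-0.18 = 9.81^-0.18 = 0.6630
(sin 75°)^0.5 = 0.9659^0.5 = 0.9828
D = 1.23 × 0.8561 × 147.9 × 73.88 × 0.6630 × 0.9828 = 7497 m
   = 7.497 km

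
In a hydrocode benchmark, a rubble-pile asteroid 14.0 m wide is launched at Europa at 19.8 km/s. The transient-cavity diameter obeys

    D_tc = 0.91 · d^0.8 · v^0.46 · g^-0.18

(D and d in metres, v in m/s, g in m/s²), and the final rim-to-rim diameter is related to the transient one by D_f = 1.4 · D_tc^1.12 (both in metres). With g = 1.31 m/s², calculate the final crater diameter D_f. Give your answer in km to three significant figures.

D_f ≈ 2.08 km

v = 19800 m/s.
d^0.8 = 14^0.8 = 8.259
v^0.46 = 19800^0.46 = 94.73
g^-0.18 = 1.31^-0.18 = 0.9526
D_tc = 0.91 × 8.259 × 94.73 × 0.9526 = 678.2 m
D_f = 1.4 × (678.2)^1.12 = 2076 m
     = 2.076 km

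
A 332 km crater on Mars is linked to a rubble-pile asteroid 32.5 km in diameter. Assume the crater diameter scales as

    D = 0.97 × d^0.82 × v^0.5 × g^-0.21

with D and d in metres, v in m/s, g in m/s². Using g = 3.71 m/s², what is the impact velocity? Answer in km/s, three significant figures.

Rearranging for v: v = [D / (0.97 · 32500^0.82 · 3.71^-0.21)]^(1/0.5).
D = 332000 m.
32500^0.82 = 5009
3.71^-0.21 = 0.7593
Denominator = 0.97 × 5009 × 0.7593 = 3689
D / 3689 = 332000 / 3689 = 90.00
v = 90.00^(1/0.5) = 90.00^2 = 8100 m/s

v ≈ 8.10 km/s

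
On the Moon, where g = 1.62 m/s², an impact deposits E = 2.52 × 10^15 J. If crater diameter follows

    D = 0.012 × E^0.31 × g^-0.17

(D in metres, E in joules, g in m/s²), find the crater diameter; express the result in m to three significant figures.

E^0.31 = (2.52 × 10^15)^0.31 = 5.949 × 10^4
g^-0.17 = 1.62^-0.17 = 0.9213
D = 0.012 × 5.949 × 10^4 × 0.9213 = 657.7 m

D ≈ 658 m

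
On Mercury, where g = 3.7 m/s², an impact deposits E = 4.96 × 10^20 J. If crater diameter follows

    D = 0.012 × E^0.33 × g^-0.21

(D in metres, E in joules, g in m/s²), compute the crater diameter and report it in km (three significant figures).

E^0.33 = (4.96 × 10^20)^0.33 = 6.753 × 10^6
g^-0.21 = 3.7^-0.21 = 0.7598
D = 0.012 × 6.753 × 10^6 × 0.7598 = 61571 m
   = 61.57 km

D ≈ 61.6 km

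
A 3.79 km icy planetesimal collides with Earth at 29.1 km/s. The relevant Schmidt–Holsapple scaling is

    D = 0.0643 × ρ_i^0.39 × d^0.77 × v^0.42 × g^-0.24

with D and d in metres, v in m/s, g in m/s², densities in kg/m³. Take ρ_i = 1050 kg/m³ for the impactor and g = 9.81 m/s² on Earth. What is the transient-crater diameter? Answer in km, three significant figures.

D ≈ 23.9 km

In SI units: d = 3790 m, v = 29100 m/s.
ρ_i^0.39 = 1050^0.39 = 15.08
d^0.77 = 3790^0.77 = 569.6
v^0.42 = 29100^0.42 = 74.96
g^-0.24 = 9.81^-0.24 = 0.5781
D = 0.0643 × 15.08 × 569.6 × 74.96 × 0.5781 = 23934 m
   = 23.93 km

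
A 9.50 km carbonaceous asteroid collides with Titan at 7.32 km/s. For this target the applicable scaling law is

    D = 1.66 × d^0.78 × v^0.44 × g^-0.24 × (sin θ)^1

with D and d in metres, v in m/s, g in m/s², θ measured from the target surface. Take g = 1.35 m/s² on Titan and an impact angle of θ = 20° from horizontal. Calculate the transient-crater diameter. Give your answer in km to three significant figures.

In SI units: d = 9500 m, v = 7320 m/s.
d^0.78 = 9500^0.78 = 1267
v^0.44 = 7320^0.44 = 50.16
g^-0.24 = 1.35^-0.24 = 0.9305
(sin 20°)^1 = 0.3420^1 = 0.3420
D = 1.66 × 1267 × 50.16 × 0.9305 × 0.3420 = 33573 m
   = 33.57 km

D ≈ 33.6 km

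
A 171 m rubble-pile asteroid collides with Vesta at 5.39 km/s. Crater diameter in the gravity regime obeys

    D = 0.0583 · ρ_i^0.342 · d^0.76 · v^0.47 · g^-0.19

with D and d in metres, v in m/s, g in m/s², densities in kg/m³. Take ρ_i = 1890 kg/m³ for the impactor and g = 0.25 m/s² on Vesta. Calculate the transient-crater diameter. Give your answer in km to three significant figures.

D ≈ 2.83 km

In SI units: v = 5390 m/s.
ρ_i^0.342 = 1890^0.342 = 13.20
d^0.76 = 171^0.76 = 49.78
v^0.47 = 5390^0.47 = 56.73
g^-0.19 = 0.25^-0.19 = 1.301
D = 0.0583 × 13.20 × 49.78 × 56.73 × 1.301 = 2827 m
   = 2.827 km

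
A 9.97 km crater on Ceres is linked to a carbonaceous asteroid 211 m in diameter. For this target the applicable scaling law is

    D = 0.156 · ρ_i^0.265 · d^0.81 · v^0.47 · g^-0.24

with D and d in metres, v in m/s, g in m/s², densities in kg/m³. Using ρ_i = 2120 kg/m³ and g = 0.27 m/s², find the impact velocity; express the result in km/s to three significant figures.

v ≈ 11.3 km/s

Rearranging for v: v = [D / (0.156 · 2120^0.265 · 211^0.81 · 0.27^-0.24)]^(1/0.47).
D = 9970 m.
2120^0.265 = 7.612
211^0.81 = 76.33
0.27^-0.24 = 1.369
Denominator = 0.156 × 7.612 × 76.33 × 1.369 = 124.1
D / 124.1 = 9970 / 124.1 = 80.34
v = 80.34^(1/0.47) = 80.34^2.1277 = 11301 m/s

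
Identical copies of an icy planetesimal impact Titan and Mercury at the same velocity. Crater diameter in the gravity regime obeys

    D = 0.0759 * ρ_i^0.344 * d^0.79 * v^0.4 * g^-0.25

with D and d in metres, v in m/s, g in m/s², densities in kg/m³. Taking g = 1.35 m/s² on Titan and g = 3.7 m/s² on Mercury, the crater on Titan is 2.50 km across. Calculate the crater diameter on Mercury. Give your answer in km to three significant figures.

D ≈ 1.94 km

All impactor-dependent factors cancel in the ratio, leaving D_Mercury/D_Titan = (g_Mercury/g_Titan)^-0.25.
(3.7/1.35)^-0.25 = 2.741^-0.25 = 0.7772
D_Mercury = 0.7772 × 2.50 km = 1.94 km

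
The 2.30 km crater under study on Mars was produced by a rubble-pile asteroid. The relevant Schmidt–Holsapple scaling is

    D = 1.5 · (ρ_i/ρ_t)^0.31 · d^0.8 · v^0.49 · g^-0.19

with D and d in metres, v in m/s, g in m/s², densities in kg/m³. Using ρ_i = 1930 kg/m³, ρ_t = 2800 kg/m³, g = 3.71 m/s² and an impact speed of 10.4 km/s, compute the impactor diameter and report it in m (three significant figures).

d ≈ 52.4 m

Rearranging for d: d = [D / (1.5 · (1930/2800)^0.31 · 10400^0.49 · 3.71^-0.19)]^(1/0.8).
D = 2300 m.
(1930/2800)^0.31 = 0.8911
10400^0.49 = 92.97
3.71^-0.19 = 0.7795
Denominator = 1.5 × 0.8911 × 92.97 × 0.7795 = 96.87
D / 96.87 = 2300 / 96.87 = 23.74
d = 23.74^(1/0.8) = 23.74^1.25 = 52.40 m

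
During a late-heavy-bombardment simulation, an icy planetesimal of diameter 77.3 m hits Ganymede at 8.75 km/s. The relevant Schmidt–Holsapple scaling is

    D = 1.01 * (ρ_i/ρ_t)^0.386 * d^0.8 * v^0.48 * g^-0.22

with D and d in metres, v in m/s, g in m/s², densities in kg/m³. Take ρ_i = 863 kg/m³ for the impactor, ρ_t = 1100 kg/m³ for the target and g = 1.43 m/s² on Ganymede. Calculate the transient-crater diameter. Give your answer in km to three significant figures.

D ≈ 2.15 km

In SI units: v = 8750 m/s.
(ρ_i/ρ_t)^0.386 = (863/1100)^0.386 = 0.9106
d^0.8 = 77.3^0.8 = 32.40
v^0.48 = 8750^0.48 = 78.01
g^-0.22 = 1.43^-0.22 = 0.9243
D = 1.01 × 0.9106 × 32.40 × 78.01 × 0.9243 = 2149 m
   = 2.149 km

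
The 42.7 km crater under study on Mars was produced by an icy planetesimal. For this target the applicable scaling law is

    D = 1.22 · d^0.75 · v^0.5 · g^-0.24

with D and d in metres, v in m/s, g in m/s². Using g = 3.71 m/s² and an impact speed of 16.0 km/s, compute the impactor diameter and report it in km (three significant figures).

Rearranging for d: d = [D / (1.22 · 16000^0.5 · 3.71^-0.24)]^(1/0.75).
D = 42700 m.
16000^0.5 = 126.5
3.71^-0.24 = 0.7300
Denominator = 1.22 × 126.5 × 0.7300 = 112.7
D / 112.7 = 42700 / 112.7 = 378.9
d = 378.9^(1/0.75) = 378.9^1.3333 = 2741 m

d ≈ 2.74 km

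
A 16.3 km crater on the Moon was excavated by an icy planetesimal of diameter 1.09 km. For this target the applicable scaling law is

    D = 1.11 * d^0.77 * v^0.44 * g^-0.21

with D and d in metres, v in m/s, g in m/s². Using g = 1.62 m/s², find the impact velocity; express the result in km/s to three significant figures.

Rearranging for v: v = [D / (1.11 · 1090^0.77 · 1.62^-0.21)]^(1/0.44).
D = 16300 m.
1090^0.77 = 218.2
1.62^-0.21 = 0.9037
Denominator = 1.11 × 218.2 × 0.9037 = 218.9
D / 218.9 = 16300 / 218.9 = 74.46
v = 74.46^(1/0.44) = 74.46^2.2727 = 17961 m/s

v ≈ 18.0 km/s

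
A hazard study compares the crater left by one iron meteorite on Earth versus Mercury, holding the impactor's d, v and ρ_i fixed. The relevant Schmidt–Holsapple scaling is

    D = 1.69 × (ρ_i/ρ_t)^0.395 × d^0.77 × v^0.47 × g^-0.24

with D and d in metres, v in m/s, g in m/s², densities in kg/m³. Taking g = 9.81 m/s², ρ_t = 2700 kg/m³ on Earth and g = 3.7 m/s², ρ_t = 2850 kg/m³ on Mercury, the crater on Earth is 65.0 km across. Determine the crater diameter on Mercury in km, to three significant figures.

D ≈ 80.4 km

The impactor-only factors (d, v, ρ_i) cancel in the ratio, leaving D_Mercury/D_Earth = (g_Mercury/g_Earth)^-0.24 · (ρ_t,Earth/ρ_t,Mercury)^0.395.
(3.7/9.81)^-0.24 = 0.3772^-0.24 = 1.264
(2700/2850)^0.395 = 0.9474^0.395 = 0.9789
Ratio = 1.264 × 0.9789 = 1.237
D_Mercury = 1.237 × 65.0 km = 80.4 km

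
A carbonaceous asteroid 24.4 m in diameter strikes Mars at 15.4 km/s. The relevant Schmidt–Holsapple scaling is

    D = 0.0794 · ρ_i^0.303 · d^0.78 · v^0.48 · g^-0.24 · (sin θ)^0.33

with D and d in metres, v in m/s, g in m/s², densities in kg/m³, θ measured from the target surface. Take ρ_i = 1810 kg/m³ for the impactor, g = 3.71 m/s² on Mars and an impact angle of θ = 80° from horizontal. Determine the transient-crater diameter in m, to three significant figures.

D ≈ 692 m

In SI units: v = 15400 m/s.
ρ_i^0.303 = 1810^0.303 = 9.707
d^0.78 = 24.4^0.78 = 12.08
v^0.48 = 15400^0.48 = 102.3
g^-0.24 = 3.71^-0.24 = 0.7300
(sin 80°)^0.33 = 0.9848^0.33 = 0.9950
D = 0.0794 × 9.707 × 12.08 × 102.3 × 0.7300 × 0.9950 = 691.8 m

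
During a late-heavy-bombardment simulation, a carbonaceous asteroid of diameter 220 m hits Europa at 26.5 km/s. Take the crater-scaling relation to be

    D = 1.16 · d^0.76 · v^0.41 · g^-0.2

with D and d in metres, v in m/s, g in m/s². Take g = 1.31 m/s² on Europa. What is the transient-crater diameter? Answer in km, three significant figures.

D ≈ 4.31 km

In SI units: v = 26500 m/s.
d^0.76 = 220^0.76 = 60.29
v^0.41 = 26500^0.41 = 65.09
g^-0.2 = 1.31^-0.2 = 0.9474
D = 1.16 × 60.29 × 65.09 × 0.9474 = 4313 m
   = 4.313 km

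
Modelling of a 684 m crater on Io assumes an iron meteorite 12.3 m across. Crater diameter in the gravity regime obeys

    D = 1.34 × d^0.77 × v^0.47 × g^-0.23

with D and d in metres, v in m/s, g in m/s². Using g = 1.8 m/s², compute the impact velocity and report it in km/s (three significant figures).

Rearranging for v: v = [D / (1.34 · 12.3^0.77 · 1.8^-0.23)]^(1/0.47).
12.3^0.77 = 6.906
1.8^-0.23 = 0.8735
Denominator = 1.34 × 6.906 × 0.8735 = 8.083
D / 8.083 = 684 / 8.083 = 84.62
v = 84.62^(1/0.47) = 84.62^2.1277 = 12621 m/s

v ≈ 12.6 km/s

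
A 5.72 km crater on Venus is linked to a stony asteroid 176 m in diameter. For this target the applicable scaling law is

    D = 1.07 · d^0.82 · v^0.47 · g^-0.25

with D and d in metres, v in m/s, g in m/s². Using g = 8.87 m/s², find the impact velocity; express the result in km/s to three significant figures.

v ≈ 33.0 km/s

Rearranging for v: v = [D / (1.07 · 176^0.82 · 8.87^-0.25)]^(1/0.47).
D = 5720 m.
176^0.82 = 69.39
8.87^-0.25 = 0.5795
Denominator = 1.07 × 69.39 × 0.5795 = 43.03
D / 43.03 = 5720 / 43.03 = 132.9
v = 132.9^(1/0.47) = 132.9^2.1277 = 32978 m/s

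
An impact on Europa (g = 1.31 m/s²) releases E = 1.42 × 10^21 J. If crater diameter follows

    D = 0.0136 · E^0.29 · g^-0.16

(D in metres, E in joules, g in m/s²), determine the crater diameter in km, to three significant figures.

D ≈ 17.7 km

E^0.29 = (1.42 × 10^21)^0.29 = 1.362 × 10^6
g^-0.16 = 1.31^-0.16 = 0.9577
D = 0.0136 × 1.362 × 10^6 × 0.9577 = 17740 m
   = 17.74 km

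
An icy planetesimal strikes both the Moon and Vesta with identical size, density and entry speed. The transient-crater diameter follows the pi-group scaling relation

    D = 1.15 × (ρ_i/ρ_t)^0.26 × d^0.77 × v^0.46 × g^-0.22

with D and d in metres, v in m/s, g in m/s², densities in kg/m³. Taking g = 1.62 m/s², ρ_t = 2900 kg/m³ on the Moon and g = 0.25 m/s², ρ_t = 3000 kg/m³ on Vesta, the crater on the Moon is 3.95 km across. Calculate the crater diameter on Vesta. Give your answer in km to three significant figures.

D ≈ 5.91 km

The impactor-only factors (d, v, ρ_i) cancel in the ratio, leaving D_Vesta/D_Moon = (g_Vesta/g_Moon)^-0.22 · (ρ_t,Moon/ρ_t,Vesta)^0.26.
(0.25/1.62)^-0.22 = 0.1543^-0.22 = 1.509
(2900/3000)^0.26 = 0.9667^0.26 = 0.9912
Ratio = 1.509 × 0.9912 = 1.496
D_Vesta = 1.496 × 3.95 km = 5.91 km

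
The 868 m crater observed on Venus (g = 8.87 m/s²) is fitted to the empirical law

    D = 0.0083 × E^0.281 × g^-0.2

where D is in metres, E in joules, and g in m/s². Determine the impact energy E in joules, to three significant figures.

E ≈ 3.45 × 10^18 J

Rearranging: E = [D / (0.0083 · g^-0.2)]^(1/0.281).
g^-0.2 = 8.87^-0.2 = 0.6463
D / (0.0083 × 0.6463) = 868 / (5.364 × 10^-3) = 1.618 × 10^5
E = (1.618 × 10^5)^3.5587 = 3.445 × 10^18 J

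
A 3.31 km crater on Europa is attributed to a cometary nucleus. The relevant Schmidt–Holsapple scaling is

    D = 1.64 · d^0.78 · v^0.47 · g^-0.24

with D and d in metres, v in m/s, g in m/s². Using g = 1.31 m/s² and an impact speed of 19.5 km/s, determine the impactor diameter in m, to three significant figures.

d ≈ 48.8 m

Rearranging for d: d = [D / (1.64 · 19500^0.47 · 1.31^-0.24)]^(1/0.78).
D = 3310 m.
19500^0.47 = 103.8
1.31^-0.24 = 0.9372
Denominator = 1.64 × 103.8 × 0.9372 = 159.5
D / 159.5 = 3310 / 159.5 = 20.75
d = 20.75^(1/0.78) = 20.75^1.2821 = 48.81 m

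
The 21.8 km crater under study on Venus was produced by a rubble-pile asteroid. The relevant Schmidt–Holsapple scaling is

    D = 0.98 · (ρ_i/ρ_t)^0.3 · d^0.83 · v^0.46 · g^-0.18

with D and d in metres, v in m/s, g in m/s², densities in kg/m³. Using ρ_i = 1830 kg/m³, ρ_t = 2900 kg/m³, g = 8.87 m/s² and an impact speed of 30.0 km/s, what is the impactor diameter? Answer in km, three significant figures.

d ≈ 1.08 km

Rearranging for d: d = [D / (0.98 · (1830/2900)^0.3 · 30000^0.46 · 8.87^-0.18)]^(1/0.83).
D = 21800 m.
(1830/2900)^0.3 = 0.8710
30000^0.46 = 114.7
8.87^-0.18 = 0.6751
Denominator = 0.98 × 0.8710 × 114.7 × 0.6751 = 66.10
D / 66.10 = 21800 / 66.10 = 329.8
d = 329.8^(1/0.83) = 329.8^1.2048 = 1081 m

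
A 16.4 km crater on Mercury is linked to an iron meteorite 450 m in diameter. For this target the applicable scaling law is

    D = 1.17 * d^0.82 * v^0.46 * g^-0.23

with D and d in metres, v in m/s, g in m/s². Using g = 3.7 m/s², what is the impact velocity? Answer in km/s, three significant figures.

Rearranging for v: v = [D / (1.17 · 450^0.82 · 3.7^-0.23)]^(1/0.46).
D = 16400 m.
450^0.82 = 149.8
3.7^-0.23 = 0.7401
Denominator = 1.17 × 149.8 × 0.7401 = 129.7
D / 129.7 = 16400 / 129.7 = 126.4
v = 126.4^(1/0.46) = 126.4^2.1739 = 37067 m/s

v ≈ 37.1 km/s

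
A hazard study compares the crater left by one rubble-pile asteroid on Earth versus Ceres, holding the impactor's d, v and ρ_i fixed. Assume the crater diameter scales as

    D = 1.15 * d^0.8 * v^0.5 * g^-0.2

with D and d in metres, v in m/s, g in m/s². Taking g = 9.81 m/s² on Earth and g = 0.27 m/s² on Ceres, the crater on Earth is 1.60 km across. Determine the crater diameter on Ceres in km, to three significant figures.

All impactor-dependent factors cancel in the ratio, leaving D_Ceres/D_Earth = (g_Ceres/g_Earth)^-0.2.
(0.27/9.81)^-0.2 = 0.02752^-0.2 = 2.051
D_Ceres = 2.051 × 1.60 km = 3.28 km

D ≈ 3.28 km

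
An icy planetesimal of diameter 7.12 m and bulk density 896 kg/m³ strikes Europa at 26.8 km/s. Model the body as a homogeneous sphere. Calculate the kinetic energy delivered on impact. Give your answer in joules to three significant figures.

E ≈ 6.08 × 10^13 J

v = 26800 m/s.
Mass m = (π/6) ρ d³ = (π/6) × 896 × (7.12)³ = 1.693 × 10^5 kg
E = ½ m v² = 0.5 × 1.693 × 10^5 × (26800)² = 6.080 × 10^13 J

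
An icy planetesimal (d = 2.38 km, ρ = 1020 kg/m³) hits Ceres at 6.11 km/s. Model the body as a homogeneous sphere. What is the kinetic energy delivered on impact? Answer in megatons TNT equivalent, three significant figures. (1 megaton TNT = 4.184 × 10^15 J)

d = 2380 m; v = 6110 m/s.
Mass m = (π/6) ρ d³ = (π/6) × 1020 × (2380)³ = 7.200 × 10^12 kg
E = ½ m v² = 0.5 × 7.200 × 10^12 × (6110)² = 1.344 × 10^20 J
   = 1.344 × 10^20 / 4.184×10^15 = 32122 Mt

E ≈ 32100 Mt TNT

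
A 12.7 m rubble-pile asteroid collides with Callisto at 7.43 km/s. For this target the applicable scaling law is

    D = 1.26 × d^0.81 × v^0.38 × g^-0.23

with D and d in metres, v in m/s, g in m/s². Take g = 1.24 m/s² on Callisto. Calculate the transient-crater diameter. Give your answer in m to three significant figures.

D ≈ 278 m

In SI units: v = 7430 m/s.
d^0.81 = 12.7^0.81 = 7.836
v^0.38 = 7430^0.38 = 29.58
g^-0.23 = 1.24^-0.23 = 0.9517
D = 1.26 × 7.836 × 29.58 × 0.9517 = 277.9 m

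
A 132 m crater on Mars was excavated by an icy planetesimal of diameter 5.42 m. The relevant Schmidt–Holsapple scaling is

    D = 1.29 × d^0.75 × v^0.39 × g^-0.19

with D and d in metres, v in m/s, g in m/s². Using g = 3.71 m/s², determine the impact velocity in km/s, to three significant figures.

Rearranging for v: v = [D / (1.29 · 5.42^0.75 · 3.71^-0.19)]^(1/0.39).
5.42^0.75 = 3.552
3.71^-0.19 = 0.7795
Denominator = 1.29 × 3.552 × 0.7795 = 3.572
D / 3.572 = 132 / 3.572 = 36.95
v = 36.95^(1/0.39) = 36.95^2.5641 = 10460 m/s

v ≈ 10.5 km/s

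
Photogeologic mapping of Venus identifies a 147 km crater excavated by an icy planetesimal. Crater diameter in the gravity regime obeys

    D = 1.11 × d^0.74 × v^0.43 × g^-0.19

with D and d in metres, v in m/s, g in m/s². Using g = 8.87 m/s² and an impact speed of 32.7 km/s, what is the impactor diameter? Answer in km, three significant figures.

d ≈ 34.8 km

Rearranging for d: d = [D / (1.11 · 32700^0.43 · 8.87^-0.19)]^(1/0.74).
D = 147000 m.
32700^0.43 = 87.35
8.87^-0.19 = 0.6605
Denominator = 1.11 × 87.35 × 0.6605 = 64.04
D / 64.04 = 147000 / 64.04 = 2295
d = 2295^(1/0.74) = 2295^1.3514 = 34815 m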